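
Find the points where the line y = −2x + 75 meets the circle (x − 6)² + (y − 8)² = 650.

(25, 25) and (31, 13)

Substitute y = −2x + 75:
5x² − 280x + 3875 = 0  ⟹  x² − 56x + 775 = 0
x = 31 or x = 25, giving (31, 13) and (25, 25).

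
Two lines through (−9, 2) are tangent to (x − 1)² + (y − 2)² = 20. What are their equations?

Let a tangent through (−9, 2) have slope m. Its distance from (1, 2) must equal 2√5:
(10m − (0))² = 20(m² + 1)
4m² − 1 = 0, so m = 1/2 or m = −1/2.
Through (−9, 2) these give x − 2y = −13 and x + 2y = −5.

x − 2y = −13 and x + 2y = −5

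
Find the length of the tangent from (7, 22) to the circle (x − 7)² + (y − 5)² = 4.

√285

Centre (7, 5), r² = 4. |PO|² = (0)² + (17)² = 289.
The tangent meets the radius at right angles, so tangent² = |PO|² − r² = 289 − 4 = 285.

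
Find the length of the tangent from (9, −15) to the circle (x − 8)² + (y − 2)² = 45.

7√5

Centre (8, 2), r² = 45. |PO|² = (1)² + (−17)² = 290.
By the tangent–radius right angle, tangent length = √(|PO|² − r²) = √245 = 7√5.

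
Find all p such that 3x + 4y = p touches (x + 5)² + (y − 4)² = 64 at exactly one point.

For a tangent, require d(centre, line) = r = 8.
|3·(−5) + 4·4 − p| / √25 = 8
|p − (1)| = 8·5, so p = 41 or p = −39.

p = −39 or p = 41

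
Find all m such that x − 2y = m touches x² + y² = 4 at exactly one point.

m = ±2√5

The line touches the circle iff its distance from (0, 0) is 2:
|1·0 − 2·0 − m| / √5 = 2
|m| = 2√5.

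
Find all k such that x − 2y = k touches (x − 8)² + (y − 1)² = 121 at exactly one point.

k = 6 ± 11√5

Tangency holds when the distance from the centre (8, 1) to the line equals the radius 11:
|1·8 − 2·1 − k| / √5 = 11
|k − (6)| = 11√5.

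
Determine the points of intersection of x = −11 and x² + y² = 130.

The line gives x = −11. Substituting into the circle:
y² − 9 = 0
y = 3 or y = −3, giving (−11, 3) and (−11, −3).

(−11, −3) and (−11, 3)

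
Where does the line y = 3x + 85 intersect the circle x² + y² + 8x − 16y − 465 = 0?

Substitute y = 3x + 85:
10x² + 470x + 5400 = 0  ⟹  x² + 47x + 540 = 0
x = −20 or x = −27, giving (−20, 25) and (−27, 4).

(−27, 4) and (−20, 25)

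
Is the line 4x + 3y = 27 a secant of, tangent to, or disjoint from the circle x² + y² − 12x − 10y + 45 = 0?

Centre (6, 5), r² = 16. Distance² from centre to line = (12)²/25 = 144/25.
Since d² < r², the line cuts the circle twice.

secant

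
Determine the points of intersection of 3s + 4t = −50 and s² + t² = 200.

(−14, −2) and (2, −14)

Express t = (−50 − 3s)/4 and substitute into the circle:
25s² + 300s − 700 = 0  ⟹  s² + 12s − 28 = 0
s = 2 or s = −14, giving (2, −14) and (−14, −2).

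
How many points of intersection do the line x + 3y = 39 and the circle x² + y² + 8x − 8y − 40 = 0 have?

0

Centre (−4, 4), r² = 72. Distance² from centre to line = (−31)²/10 = 961/10.
Since d² > r², the line lies outside the circle.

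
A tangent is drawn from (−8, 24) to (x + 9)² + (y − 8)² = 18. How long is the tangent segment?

√239

The centre is (−9, 8) and r = 3√2. The square of the distance from P to the centre is 1 + 256 = 257.
Power of the point: PT² = |PO|² − r² = 239, so PT = √239.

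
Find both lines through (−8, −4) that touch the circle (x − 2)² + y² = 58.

7x − 3y = −44 and 3x + 7y = −52

Write the tangent as mx − y + (−4 − m·(−8)) = 0 and set its distance from the centre to √58:
[m·(10) − (4)]² = 58(m² + 1)
21m² − 40m − 21 = 0, so m = 7/3 or m = −3/7.
Through (−8, −4) these give 7x − 3y = −44 and 3x + 7y = −52.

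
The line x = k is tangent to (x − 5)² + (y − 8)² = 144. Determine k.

k = −7 or k = 17

The line touches the circle iff its distance from (5, 8) is 12:
|1·5 + 0·8 − k| / √1 = 12
|k − (5)| = 12, so k = 17 or k = −7.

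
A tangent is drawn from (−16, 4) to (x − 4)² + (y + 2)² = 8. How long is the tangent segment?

2√107

The centre is (4, −2) and r = 2√2. The square of the distance from P to the centre is 400 + 36 = 436.
Power of the point: PT² = |PO|² − r² = 428, so PT = 2√107.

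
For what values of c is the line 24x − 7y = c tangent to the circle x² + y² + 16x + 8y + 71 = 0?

c = −239 or c = −89

Tangency holds when the distance from the centre (−8, −4) to the line equals the radius 3:
|24·(−8) − 7·(−4) − c| / √625 = 3
|c − (−164)| = 3·25, so c = −89 or c = −239.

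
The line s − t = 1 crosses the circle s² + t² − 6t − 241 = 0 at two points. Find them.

(−9, −10) and (13, 12)

Substitute t = s − 1:
2s² − 8s − 234 = 0  ⟹  s² − 4s − 117 = 0
s = 13 or s = −9, giving (13, 12) and (−9, −10).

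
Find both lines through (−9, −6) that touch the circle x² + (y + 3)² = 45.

x + 2y = −21 and 2x − y = −12

Let a tangent through (−9, −6) have slope m. Its distance from (0, −3) must equal 3√5:
[m·(9) − (3)]² = 45(m² + 1)
2m² − 3m − 2 = 0, so m = −1/2 or m = 2.
With m = −1/2: x + 2y = −21. With m = 2: 2x − y = −12.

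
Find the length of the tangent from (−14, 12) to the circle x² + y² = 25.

3√35

The centre is (0, 0) and r = 5. The square of the distance from P to the centre is 196 + 144 = 340.
The tangent meets the radius at right angles, so tangent² = |PO|² − r² = 340 − 25 = 315.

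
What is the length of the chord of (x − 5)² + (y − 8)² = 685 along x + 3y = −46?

7√10

The distance from (5, 8) to the line is 75/√10, and r² = 685.
Half the chord is √(r² − d²) = √(245/2), so the full chord is 7√10.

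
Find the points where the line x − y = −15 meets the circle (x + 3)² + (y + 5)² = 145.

Express y = x + 15 and substitute into the circle:
2x² + 46x + 264 = 0  ⟹  x² + 23x + 132 = 0
x = −11 or x = −12, giving (−11, 4) and (−12, 3).

(−12, 3) and (−11, 4)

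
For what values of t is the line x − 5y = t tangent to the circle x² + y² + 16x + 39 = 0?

The line touches the circle iff its distance from (−8, 0) is 5:
|1·(−8) − 5·0 − t| / √26 = 5
|t − (−8)| = 5√26.

t = −8 ± 5√26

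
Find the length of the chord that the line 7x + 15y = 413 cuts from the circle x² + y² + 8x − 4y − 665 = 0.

√274

Centre (−4, 2), r² = 685. Perpendicular distance d from centre to line = |−411| / √274 = 411/√274.
Chord = 2√(r² − d²) = 2·√(137/2) = √274.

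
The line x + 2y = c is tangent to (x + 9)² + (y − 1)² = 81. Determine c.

c = −7 ± 9√5

Tangency holds when the distance from the centre (−9, 1) to the line equals the radius 9:
|1·(−9) + 2·1 − c| / √5 = 9
|c − (−7)| = 9√5.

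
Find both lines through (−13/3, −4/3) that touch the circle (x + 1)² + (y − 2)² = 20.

2x + y = −10 and x + 2y = −7

A line y − (−4/3) = m(x − (−13/3)) is tangent when its distance from (−1, 2) is 2√5:
[m·(10/3) − (10/3)]² = 20(m² + 1)
2m² + 5m + 2 = 0, so m = −2 or m = −1/2.
With m = −2: 2x + y = −10. With m = −1/2: x + 2y = −7.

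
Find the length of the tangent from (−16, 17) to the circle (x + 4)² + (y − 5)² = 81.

With centre O = (−4, 5), |OP|² = 288 and r² = 81.
The tangent meets the radius at right angles, so tangent² = |PO|² − r² = 288 − 81 = 207.

3√23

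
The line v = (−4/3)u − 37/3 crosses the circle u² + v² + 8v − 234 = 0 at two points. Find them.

From the line, v = (−37 − 4u)/3. Substituting:
25u² + 200u − 1625 = 0  ⟹  u² + 8u − 65 = 0
u = 5 or u = −13, giving (5, −19) and (−13, 5).

(−13, 5) and (5, −19)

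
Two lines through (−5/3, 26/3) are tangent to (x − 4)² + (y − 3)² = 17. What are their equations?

4x + y = 2 and x + 4y = 33

Write the tangent as mx − y + (26/3 − m·(−5/3)) = 0 and set its distance from the centre to √17:
(17/3m − (−17/3))² = 17(m² + 1)
4m² + 17m + 4 = 0, so m = −4 or m = −1/4.
With m = −4: 4x + y = 2. With m = −1/4: x + 4y = 33.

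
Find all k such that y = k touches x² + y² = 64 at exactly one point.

For a tangent, require d(centre, line) = r = 8.
|0·0 + 1·0 − k| / √1 = 8
|k| = 8, so k = 8 or k = −8.

k = −8 or k = 8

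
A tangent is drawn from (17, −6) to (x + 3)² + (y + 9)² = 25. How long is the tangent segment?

8√6

The centre is (−3, −9) and r = 5. The square of the distance from P to the centre is 400 + 9 = 409.
The tangent meets the radius at right angles, so tangent² = |PO|² − r² = 409 − 25 = 384.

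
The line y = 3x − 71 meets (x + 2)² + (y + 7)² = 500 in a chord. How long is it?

2√10

Express y = 3x − 71 and substitute into the circle:
10x² − 380x + 3600 = 0  ⟹  x² − 38x + 360 = 0
x = 20 or x = 18, giving (20, −11) and (18, −17).
Chord length = distance between (20, −11) and (18, −17) = √40 = 2√10.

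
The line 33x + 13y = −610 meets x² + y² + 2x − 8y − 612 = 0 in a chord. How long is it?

Express y = (−610 − 33x)/13 and substitute into the circle:
1258x² + 44030x + 332112 = 0  ⟹  x² + 35x + 264 = 0
x = −11 or x = −24, giving (−11, −19) and (−24, 14).
Chord length = distance between (−11, −19) and (−24, 14) = √1258 = √1258.

√1258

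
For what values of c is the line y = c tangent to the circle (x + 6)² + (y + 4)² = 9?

c = −7 or c = −1

For a tangent, require d(centre, line) = r = 3.
|0·(−6) + 1·(−4) − c| / √1 = 3
|c − (−4)| = 3, so c = −1 or c = −7.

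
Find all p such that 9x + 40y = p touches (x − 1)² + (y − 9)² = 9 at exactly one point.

p = 246 or p = 492

Tangency holds when the distance from the centre (1, 9) to the line equals the radius 3:
|9·1 + 40·9 − p| / √1681 = 3
|p − (369)| = 3·41, so p = 492 or p = 246.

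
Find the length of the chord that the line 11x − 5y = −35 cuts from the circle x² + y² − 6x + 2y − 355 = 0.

3√146

The distance from (3, −1) to the line is 73/√146, and r² = 365.
Half the chord is √(r² − d²) = √(657/2), so the full chord is 3√146.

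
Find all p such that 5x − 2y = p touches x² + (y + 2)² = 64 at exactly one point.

p = 4 ± 8√29

For a tangent, require d(centre, line) = r = 8.
|5·0 − 2·(−2) − p| / √29 = 8
|p − (4)| = 8√29.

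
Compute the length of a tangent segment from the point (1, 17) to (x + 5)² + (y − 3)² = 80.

With centre O = (−5, 3), |OP|² = 232 and r² = 80.
By the tangent–radius right angle, tangent length = √(|PO|² − r²) = √152 = 2√38.

2√38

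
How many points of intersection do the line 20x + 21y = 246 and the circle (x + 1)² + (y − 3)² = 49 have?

1

d² = (20·(−1) + 21·3 − (246))²/841 = 49; r² = 49.
Since d² = r², the line is tangent.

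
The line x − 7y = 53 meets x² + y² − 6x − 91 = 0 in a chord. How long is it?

Centre (3, 0), r² = 100. Perpendicular distance d from centre to line = |−50| / √50 = 50/√50.
Chord = 2√(r² − d²) = 2·√(50) = 10√2.

10√2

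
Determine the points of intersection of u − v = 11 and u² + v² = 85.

From the line, v = u − 11. Substituting:
2u² − 22u + 36 = 0  ⟹  u² − 11u + 18 = 0
u = 9 or u = 2, giving (9, −2) and (2, −9).

(2, −9) and (9, −2)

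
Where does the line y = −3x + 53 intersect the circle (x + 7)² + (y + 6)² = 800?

From the line, y = −3x + 53. Substituting:
10x² − 340x + 2730 = 0  ⟹  x² − 34x + 273 = 0
x = 21 or x = 13, giving (21, −10) and (13, 14).

(13, 14) and (21, −10)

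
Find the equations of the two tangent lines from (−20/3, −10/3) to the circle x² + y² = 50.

7x + y = −50 and x + y = −10

A line y − (−10/3) = m(x − (−20/3)) is tangent when its distance from (0, 0) is 5√2:
[m·(20/3) − (10/3)]² = 50(m² + 1)
m² + 8m + 7 = 0, so m = −7 or m = −1.
With m = −7: 7x + y = −50. With m = −1: x + y = −10.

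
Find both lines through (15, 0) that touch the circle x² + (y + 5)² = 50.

x − y = 15 and x + 7y = 15

Let a tangent through (15, 0) have slope m. Its distance from (0, −5) must equal 5√2:
(−15m − (−5))² = 50(m² + 1)
7m² − 6m − 1 = 0, so m = 1 or m = −1/7.
With m = 1: x − y = 15. With m = −1/7: x + 7y = 15.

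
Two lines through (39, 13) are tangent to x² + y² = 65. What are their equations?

Let a tangent through (39, 13) have slope m. Its distance from (0, 0) must equal √65:
[m·(−39) − (−13)]² = 65(m² + 1)
56m² − 39m + 4 = 0, so m = 4/7 or m = 1/8.
Through (39, 13) these give 4x − 7y = 65 and x − 8y = −65.

4x − 7y = 65 and x − 8y = −65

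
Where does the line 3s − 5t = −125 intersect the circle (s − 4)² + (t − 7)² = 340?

(−10, 19) and (0, 25)

Express t = (125 + 3s)/5 and substitute into the circle:
34s² + 340s = 0  ⟹  s² + 10s = 0
s = 0 or s = −10, giving (0, 25) and (−10, 19).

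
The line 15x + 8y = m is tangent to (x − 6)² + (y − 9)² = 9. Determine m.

The line touches the circle iff its distance from (6, 9) is 3:
|15·6 + 8·9 − m| / √289 = 3
|m − (162)| = 3·17, so m = 213 or m = 111.

m = 111 or m = 213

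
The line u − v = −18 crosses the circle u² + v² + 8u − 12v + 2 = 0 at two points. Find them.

Express v = u + 18 and substitute into the circle:
2u² + 32u + 110 = 0  ⟹  u² + 16u + 55 = 0
u = −5 or u = −11, giving (−5, 13) and (−11, 7).

(−11, 7) and (−5, 13)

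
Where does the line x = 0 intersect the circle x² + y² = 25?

(0, −5) and (0, 5)

The line gives x = 0. Substituting into the circle:
y² − 25 = 0
y = 5 or y = −5, giving (0, 5) and (0, −5).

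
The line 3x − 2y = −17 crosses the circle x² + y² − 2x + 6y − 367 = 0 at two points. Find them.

Express y = (17 + 3x)/2 and substitute into the circle:
13x² + 130x − 975 = 0  ⟹  x² + 10x − 75 = 0
x = 5 or x = −15, giving (5, 16) and (−15, −14).

(−15, −14) and (5, 16)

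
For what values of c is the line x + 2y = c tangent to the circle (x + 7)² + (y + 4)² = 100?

c = −15 ± 10√5

Tangency holds when the distance from the centre (−7, −4) to the line equals the radius 10:
|1·(−7) + 2·(−4) − c| / √5 = 10
|c − (−15)| = 10√5.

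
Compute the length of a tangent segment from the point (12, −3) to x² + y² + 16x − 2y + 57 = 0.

2√102

The centre is (−8, 1) and r = 2√2. The square of the distance from P to the centre is 400 + 16 = 416.
Power of the point: PT² = |PO|² − r² = 408, so PT = 2√102.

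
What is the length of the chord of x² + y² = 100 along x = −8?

12

The line gives x = −8. Substituting into the circle:
y² − 36 = 0
y = 6 or y = −6, giving (−8, 6) and (−8, −6).
Chord length = distance between (−8, 6) and (−8, −6) = √144 = 12.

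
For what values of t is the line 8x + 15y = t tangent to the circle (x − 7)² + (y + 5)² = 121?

t = −206 or t = 168

For a tangent, require d(centre, line) = r = 11.
|8·7 + 15·(−5) − t| / √289 = 11
|t − (−19)| = 11·17, so t = 168 or t = −206.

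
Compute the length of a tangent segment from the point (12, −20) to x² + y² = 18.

The centre is (0, 0) and r = 3√2. The square of the distance from P to the centre is 144 + 400 = 544.
By the tangent–radius right angle, tangent length = √(|PO|² − r²) = √526.

√526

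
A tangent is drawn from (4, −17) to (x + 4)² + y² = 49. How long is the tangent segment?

The centre is (−4, 0) and r = 7. The square of the distance from P to the centre is 64 + 289 = 353.
By the tangent–radius right angle, tangent length = √(|PO|² − r²) = √304 = 4√19.

4√19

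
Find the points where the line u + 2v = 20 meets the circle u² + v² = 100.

(0, 10) and (8, 6)

Substitute v = (20 − u)/2:
5u² − 40u = 0  ⟹  u² − 8u = 0
u = 8 or u = 0, giving (8, 6) and (0, 10).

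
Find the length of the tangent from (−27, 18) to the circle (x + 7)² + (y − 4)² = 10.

√586

With centre O = (−7, 4), |OP|² = 596 and r² = 10.
Power of the point: PT² = |PO|² − r² = 586, so PT = √586.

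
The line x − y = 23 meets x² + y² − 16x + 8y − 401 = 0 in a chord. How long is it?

29√2

From the line, y = x − 23. Substituting:
2x² − 54x − 56 = 0  ⟹  x² − 27x − 28 = 0
x = 28 or x = −1, giving (28, 5) and (−1, −24).
|(28, 5) − (−1, −24)| = √((29)² + (29)²) = 29√2.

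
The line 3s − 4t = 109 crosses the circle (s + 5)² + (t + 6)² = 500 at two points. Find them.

Express t = (−109 + 3s)/4 and substitute into the circle:
25s² − 350s − 375 = 0  ⟹  s² − 14s − 15 = 0
s = 15 or s = −1, giving (15, −16) and (−1, −28).

(−1, −28) and (15, −16)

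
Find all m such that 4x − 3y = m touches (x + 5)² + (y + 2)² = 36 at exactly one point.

m = −44 or m = 16

Tangency holds when the distance from the centre (−5, −2) to the line equals the radius 6:
|4·(−5) − 3·(−2) − m| / √25 = 6
|m − (−14)| = 6·5, so m = 16 or m = −44.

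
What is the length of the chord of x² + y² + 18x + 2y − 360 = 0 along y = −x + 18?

10√2

The distance from (−9, −1) to the line is 28/√2, and r² = 442.
Chord = 2√(r² − d²) = 2·√(50) = 10√2.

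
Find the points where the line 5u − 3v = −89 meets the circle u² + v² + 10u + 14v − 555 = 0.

Express v = (89 + 5u)/3 and substitute into the circle:
34u² + 1190u + 6664 = 0  ⟹  u² + 35u + 196 = 0
u = −7 or u = −28, giving (−7, 18) and (−28, −17).

(−28, −17) and (−7, 18)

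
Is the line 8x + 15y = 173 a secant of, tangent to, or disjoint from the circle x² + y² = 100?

d² = (8·0 + 15·0 − (173))²/289 = 29929/289; r² = 100.
Since d² > r², the line lies outside the circle.

disjoint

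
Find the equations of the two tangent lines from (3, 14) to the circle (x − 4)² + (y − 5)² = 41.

A line y − (14) = m(x − (3)) is tangent when its distance from (4, 5) is √41:
(1m − (−9))² = 41(m² + 1)
20m² − 9m − 20 = 0, so m = 5/4 or m = −4/5.
With m = 5/4: 5x − 4y = −41. With m = −4/5: 4x + 5y = 82.

5x − 4y = −41 and 4x + 5y = 82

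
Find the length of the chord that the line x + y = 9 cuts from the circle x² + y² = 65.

7√2

Express y = −x + 9 and substitute into the circle:
2x² − 18x + 16 = 0  ⟹  x² − 9x + 8 = 0
x = 8 or x = 1, giving (8, 1) and (1, 8).
Chord length = distance between (8, 1) and (1, 8) = √98 = 7√2.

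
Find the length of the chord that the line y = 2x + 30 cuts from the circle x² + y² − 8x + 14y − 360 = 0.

4√5

The distance from (4, −7) to the line is 45/√5, and r² = 425.
Half the chord is √(r² − d²) = √(20), so the full chord is 4√5.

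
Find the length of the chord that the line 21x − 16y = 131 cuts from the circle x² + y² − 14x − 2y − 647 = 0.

2√697

Substitute y = (−131 + 21x)/16:
697x² − 9758x − 144279 = 0  ⟹  x² − 14x − 207 = 0
x = 23 or x = −9, giving (23, 22) and (−9, −20).
|(23, 22) − (−9, −20)| = √((32)² + (42)²) = 2√697.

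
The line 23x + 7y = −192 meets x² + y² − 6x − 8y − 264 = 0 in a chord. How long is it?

17√2

Substitute y = (−192 − 23x)/7:
578x² + 9826x + 34680 = 0  ⟹  x² + 17x + 60 = 0
x = −5 or x = −12, giving (−5, −11) and (−12, 12).
|(−5, −11) − (−12, 12)| = √((7)² + (−23)²) = 17√2.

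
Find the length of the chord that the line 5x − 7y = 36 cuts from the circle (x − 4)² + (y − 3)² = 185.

The distance from (4, 3) to the line is 37/√74, and r² = 185.
Half the chord is √(r² − d²) = √(333/2), so the full chord is 3√74.

3√74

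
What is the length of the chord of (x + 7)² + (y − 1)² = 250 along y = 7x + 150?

10√2

The distance from (−7, 1) to the line is 100/√50, and r² = 250.
Half the chord is √(r² − d²) = √(50), so the full chord is 10√2.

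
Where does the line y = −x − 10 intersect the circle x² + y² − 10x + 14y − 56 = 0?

(−6, −4) and (8, −18)

Express y = −x − 10 and substitute into the circle:
2x² − 4x − 96 = 0  ⟹  x² − 2x − 48 = 0
x = 8 or x = −6, giving (8, −18) and (−6, −4).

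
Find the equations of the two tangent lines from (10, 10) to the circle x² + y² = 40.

3x − y = 20 and x − 3y = −20

A line y − (10) = m(x − (10)) is tangent when its distance from (0, 0) is 2√10:
(−10m − (−10))² = 40(m² + 1)
3m² − 10m + 3 = 0, so m = 3 or m = 1/3.
Through (10, 10) these give 3x − y = 20 and x − 3y = −20.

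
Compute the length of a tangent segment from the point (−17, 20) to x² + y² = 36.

The centre is (0, 0) and r = 6. The square of the distance from P to the centre is 289 + 400 = 689.
By the tangent–radius right angle, tangent length = √(|PO|² − r²) = √653.

√653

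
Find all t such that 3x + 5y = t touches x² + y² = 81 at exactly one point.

The line touches the circle iff its distance from (0, 0) is 9:
|3·0 + 5·0 − t| / √34 = 9
|t| = 9√34.

t = ±9√34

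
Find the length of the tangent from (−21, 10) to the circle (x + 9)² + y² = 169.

5√3

With centre O = (−9, 0), |OP|² = 244 and r² = 169.
The tangent meets the radius at right angles, so tangent² = |PO|² − r² = 244 − 169 = 75.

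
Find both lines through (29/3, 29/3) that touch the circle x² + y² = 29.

2x − 5y = −29 and 5x − 2y = 29

Let a tangent through (29/3, 29/3) have slope m. Its distance from (0, 0) must equal √29:
(−29/3m − (−29/3))² = 29(m² + 1)
10m² − 29m + 10 = 0, so m = 2/5 or m = 5/2.
With m = 2/5: 2x − 5y = −29. With m = 5/2: 5x − 2y = 29.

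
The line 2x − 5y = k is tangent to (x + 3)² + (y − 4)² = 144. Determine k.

k = −26 ± 12√29

Tangency holds when the distance from the centre (−3, 4) to the line equals the radius 12:
|2·(−3) − 5·4 − k| / √29 = 12
|k − (−26)| = 12√29.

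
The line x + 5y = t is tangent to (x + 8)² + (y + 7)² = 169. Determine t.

The line touches the circle iff its distance from (−8, −7) is 13:
|1·(−8) + 5·(−7) − t| / √26 = 13
|t − (−43)| = 13√26.

t = −43 ± 13√26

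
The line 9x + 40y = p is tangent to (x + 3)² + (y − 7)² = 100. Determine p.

p = −157 or p = 663

Tangency holds when the distance from the centre (−3, 7) to the line equals the radius 10:
|9·(−3) + 40·7 − p| / √1681 = 10
|p − (253)| = 10·41, so p = 663 or p = −157.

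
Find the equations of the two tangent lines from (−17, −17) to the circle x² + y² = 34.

5x − 3y = −34 and 3x − 5y = 34

Let a tangent through (−17, −17) have slope m. Its distance from (0, 0) must equal √34:
(17m − (17))² = 34(m² + 1)
15m² − 34m + 15 = 0, so m = 5/3 or m = 3/5.
With m = 5/3: 5x − 3y = −34. With m = 3/5: 3x − 5y = 34.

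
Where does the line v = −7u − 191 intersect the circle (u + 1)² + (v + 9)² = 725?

Express v = −7u − 191 and substitute into the circle:
50u² + 2550u + 32400 = 0  ⟹  u² + 51u + 648 = 0
u = −24 or u = −27, giving (−24, −23) and (−27, −2).

(−27, −2) and (−24, −23)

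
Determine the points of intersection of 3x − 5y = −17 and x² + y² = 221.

Express y = (17 + 3x)/5 and substitute into the circle:
34x² + 102x − 5236 = 0  ⟹  x² + 3x − 154 = 0
x = 11 or x = −14, giving (11, 10) and (−14, −5).

(−14, −5) and (11, 10)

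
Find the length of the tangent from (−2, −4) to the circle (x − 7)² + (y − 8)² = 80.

Centre (7, 8), r² = 80. |PO|² = (−9)² + (−12)² = 225.
By the tangent–radius right angle, tangent length = √(|PO|² − r²) = √145.

√145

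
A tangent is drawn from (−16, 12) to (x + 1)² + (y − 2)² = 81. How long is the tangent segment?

The centre is (−1, 2) and r = 9. The square of the distance from P to the centre is 225 + 100 = 325.
Power of the point: PT² = |PO|² − r² = 244, so PT = 2√61.

2√61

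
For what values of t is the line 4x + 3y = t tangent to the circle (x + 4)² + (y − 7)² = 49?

t = −30 or t = 40

The line touches the circle iff its distance from (−4, 7) is 7:
|4·(−4) + 3·7 − t| / √25 = 7
|t − (5)| = 7·5, so t = 40 or t = −30.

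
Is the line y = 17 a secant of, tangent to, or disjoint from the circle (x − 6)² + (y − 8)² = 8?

disjoint

Substituting the line into the circle gives x² − 12x + 109 = 0.
Discriminant = (−12)² − 4·1·(109) = −292 < 0.
No real roots: the line does not meet the circle.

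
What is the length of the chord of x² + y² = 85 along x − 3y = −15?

Substitute y = (15 + x)/3:
10x² + 30x − 540 = 0  ⟹  x² + 3x − 54 = 0
x = 6 or x = −9, giving (6, 7) and (−9, 2).
Chord length = distance between (6, 7) and (−9, 2) = √250 = 5√10.

5√10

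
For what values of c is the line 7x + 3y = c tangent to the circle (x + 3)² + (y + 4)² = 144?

For a tangent, require d(centre, line) = r = 12.
|7·(−3) + 3·(−4) − c| / √58 = 12
|c − (−33)| = 12√58.

c = −33 ± 12√58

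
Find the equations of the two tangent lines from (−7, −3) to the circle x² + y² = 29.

Write the tangent as mx − y + (−3 − m·(−7)) = 0 and set its distance from the centre to √29:
(7m − (3))² = 29(m² + 1)
10m² − 21m − 10 = 0, so m = −2/5 or m = 5/2.
With m = −2/5: 2x + 5y = −29. With m = 5/2: 5x − 2y = −29.

2x + 5y = −29 and 5x − 2y = −29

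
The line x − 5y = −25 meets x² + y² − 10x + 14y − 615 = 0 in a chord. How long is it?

9√26

Centre (5, −7), r² = 689. Perpendicular distance d from centre to line = |65| / √26 = 65/√26.
Chord = 2√(r² − d²) = 2·√(1053/2) = 9√26.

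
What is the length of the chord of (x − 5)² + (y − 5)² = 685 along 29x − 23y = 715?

Express y = (−715 + 29x)/23 and substitute into the circle:
1370x² − 53430x + 339760 = 0  ⟹  x² − 39x + 248 = 0
x = 31 or x = 8, giving (31, 8) and (8, −21).
|(31, 8) − (8, −21)| = √((23)² + (29)²) = √1370.

√1370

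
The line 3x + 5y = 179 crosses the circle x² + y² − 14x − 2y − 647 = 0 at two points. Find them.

Express y = (179 − 3x)/5 and substitute into the circle:
34x² − 1394x + 14076 = 0  ⟹  x² − 41x + 414 = 0
x = 23 or x = 18, giving (23, 22) and (18, 25).

(18, 25) and (23, 22)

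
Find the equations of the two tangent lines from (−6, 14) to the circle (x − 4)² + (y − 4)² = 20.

2x + y = 2 and x + 2y = 22

A line y − (14) = m(x − (−6)) is tangent when its distance from (4, 4) is 2√5:
(10m − (−10))² = 20(m² + 1)
2m² + 5m + 2 = 0, so m = −2 or m = −1/2.
With m = −2: 2x + y = 2. With m = −1/2: x + 2y = 22.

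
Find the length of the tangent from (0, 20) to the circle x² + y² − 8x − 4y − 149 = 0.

With centre O = (4, 2), |OP|² = 340 and r² = 169.
Power of the point: PT² = |PO|² − r² = 171, so PT = 3√19.

3√19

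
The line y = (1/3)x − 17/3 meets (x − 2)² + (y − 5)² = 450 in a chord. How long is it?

12√10

Express y = (−17 + x)/3 and substitute into the circle:
10x² − 100x − 2990 = 0  ⟹  x² − 10x − 299 = 0
x = 23 or x = −13, giving (23, 2) and (−13, −10).
|(23, 2) − (−13, −10)| = √((36)² + (12)²) = 12√10.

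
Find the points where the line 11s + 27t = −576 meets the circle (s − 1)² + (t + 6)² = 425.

(−18, −14) and (9, −25)

Express t = (−576 − 11s)/27 and substitute into the circle:
850s² + 7650s − 137700 = 0  ⟹  s² + 9s − 162 = 0
s = 9 or s = −18, giving (9, −25) and (−18, −14).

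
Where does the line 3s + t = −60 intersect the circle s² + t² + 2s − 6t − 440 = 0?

Express t = −3s − 60 and substitute into the circle:
10s² + 380s + 3520 = 0  ⟹  s² + 38s + 352 = 0
s = −16 or s = −22, giving (−16, −12) and (−22, 6).

(−22, 6) and (−16, −12)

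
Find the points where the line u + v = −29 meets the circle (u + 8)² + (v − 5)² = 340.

(−22, −7) and (−20, −9)

From the line, v = −u − 29. Substituting:
2u² + 84u + 880 = 0  ⟹  u² + 42u + 440 = 0
u = −20 or u = −22, giving (−20, −9) and (−22, −7).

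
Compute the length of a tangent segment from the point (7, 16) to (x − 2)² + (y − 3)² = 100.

√94

The centre is (2, 3) and r = 10. The square of the distance from P to the centre is 25 + 169 = 194.
Power of the point: PT² = |PO|² − r² = 94, so PT = √94.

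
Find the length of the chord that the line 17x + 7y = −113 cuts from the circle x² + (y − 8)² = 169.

13√2

Centre (0, 8), r² = 169. Perpendicular distance d from centre to line = |169| / √338 = 169/√338.
Half the chord is √(r² − d²) = √(169/2), so the full chord is 13√2.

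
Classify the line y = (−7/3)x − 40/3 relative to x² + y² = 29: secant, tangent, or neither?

Substituting the line into the circle gives 58x² + 560x + 1339 = 0.
Δ = 313600 − 310648 = 2952.
Two real roots: the line is a secant.

secant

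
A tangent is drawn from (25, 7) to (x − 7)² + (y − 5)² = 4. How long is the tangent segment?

With centre O = (7, 5), |OP|² = 328 and r² = 4.
By the tangent–radius right angle, tangent length = √(|PO|² − r²) = √324 = 18.

18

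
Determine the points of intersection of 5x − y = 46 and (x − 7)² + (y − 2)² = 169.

(7, −11) and (12, 14)

Substitute y = 5x − 46:
26x² − 494x + 2184 = 0  ⟹  x² − 19x + 84 = 0
x = 12 or x = 7, giving (12, 14) and (7, −11).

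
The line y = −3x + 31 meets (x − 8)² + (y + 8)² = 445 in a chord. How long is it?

13√10

Substitute y = −3x + 31:
10x² − 250x + 1140 = 0  ⟹  x² − 25x + 114 = 0
x = 19 or x = 6, giving (19, −26) and (6, 13).
Chord length = distance between (19, −26) and (6, 13) = √1690 = 13√10.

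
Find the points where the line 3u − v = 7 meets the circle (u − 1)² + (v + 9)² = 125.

Express v = 3u − 7 and substitute into the circle:
10u² + 10u − 120 = 0  ⟹  u² + u − 12 = 0
u = 3 or u = −4, giving (3, 2) and (−4, −19).

(−4, −19) and (3, 2)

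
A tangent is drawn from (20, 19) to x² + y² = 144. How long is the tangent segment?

Centre (0, 0), r² = 144. |PO|² = (20)² + (19)² = 761.
The tangent meets the radius at right angles, so tangent² = |PO|² − r² = 761 − 144 = 617.

√617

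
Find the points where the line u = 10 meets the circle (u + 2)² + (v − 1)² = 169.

(10, −4) and (10, 6)

The line gives u = 10. Substituting into the circle:
v² − 2v − 24 = 0
v = 6 or v = −4, giving (10, 6) and (10, −4).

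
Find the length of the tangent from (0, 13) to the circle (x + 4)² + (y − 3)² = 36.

Centre (−4, 3), r² = 36. |PO|² = (4)² + (10)² = 116.
The tangent meets the radius at right angles, so tangent² = |PO|² − r² = 116 − 36 = 80.

4√5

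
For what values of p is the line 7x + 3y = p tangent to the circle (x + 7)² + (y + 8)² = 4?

p = −73 ± 2√58

For a tangent, require d(centre, line) = r = 2.
|7·(−7) + 3·(−8) − p| / √58 = 2
|p − (−73)| = 2√58.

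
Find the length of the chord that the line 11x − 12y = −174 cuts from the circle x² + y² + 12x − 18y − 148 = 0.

2√265

The distance from (−6, 9) to the line is 0/√265, and r² = 265.
Chord = 2√(r² − d²) = 2·√(265) = 2√265.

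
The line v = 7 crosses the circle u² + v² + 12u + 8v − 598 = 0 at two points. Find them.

(−29, 7) and (17, 7)

Express v = 7 and substitute into the circle:
u² + 12u − 493 = 0
u = 17 or u = −29, giving (17, 7) and (−29, 7).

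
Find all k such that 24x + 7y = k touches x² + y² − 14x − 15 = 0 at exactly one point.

k = −32 or k = 368

For a tangent, require d(centre, line) = r = 8.
|24·7 + 7·0 − k| / √625 = 8
|k − (168)| = 8·25, so k = 368 or k = −32.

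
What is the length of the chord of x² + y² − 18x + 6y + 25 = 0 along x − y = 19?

Centre (9, −3), r² = 65. Perpendicular distance d from centre to line = |−7| / √2 = 7/√2.
Chord = 2√(r² − d²) = 2·√(81/2) = 9√2.

9√2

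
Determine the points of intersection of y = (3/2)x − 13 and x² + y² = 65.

(4, −7) and (8, −1)

Substitute y = (−26 + 3x)/2:
13x² − 156x + 416 = 0  ⟹  x² − 12x + 32 = 0
x = 8 or x = 4, giving (8, −1) and (4, −7).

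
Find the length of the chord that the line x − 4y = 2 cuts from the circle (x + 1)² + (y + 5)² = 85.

4√17

Express y = (−2 + x)/4 and substitute into the circle:
17x² + 68x − 1020 = 0  ⟹  x² + 4x − 60 = 0
x = 6 or x = −10, giving (6, 1) and (−10, −3).
Chord length = distance between (6, 1) and (−10, −3) = √272 = 4√17.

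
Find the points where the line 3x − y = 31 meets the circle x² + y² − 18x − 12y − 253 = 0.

Substitute y = 3x − 31:
10x² − 240x + 1080 = 0  ⟹  x² − 24x + 108 = 0
x = 18 or x = 6, giving (18, 23) and (6, −13).

(6, −13) and (18, 23)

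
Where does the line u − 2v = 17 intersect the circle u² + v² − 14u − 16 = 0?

Express v = (−17 + u)/2 and substitute into the circle:
5u² − 90u + 225 = 0  ⟹  u² − 18u + 45 = 0
u = 15 or u = 3, giving (15, −1) and (3, −7).

(3, −7) and (15, −1)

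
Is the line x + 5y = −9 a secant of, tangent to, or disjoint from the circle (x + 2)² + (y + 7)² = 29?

disjoint

Substituting the line into the circle gives 26x² + 48x + 51 = 0.
Discriminant = (48)² − 4·26·(51) = −3000 < 0.
No real roots: the line does not meet the circle.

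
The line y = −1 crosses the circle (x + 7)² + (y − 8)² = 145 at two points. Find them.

(−15, −1) and (1, −1)

From the line, y = −1. Substituting:
x² + 14x − 15 = 0
x = 1 or x = −15, giving (1, −1) and (−15, −1).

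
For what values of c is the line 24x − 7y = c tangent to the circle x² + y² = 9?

For a tangent, require d(centre, line) = r = 3.
|24·0 − 7·0 − c| / √625 = 3
|c| = 3·25, so c = 75 or c = −75.

c = −75 or c = 75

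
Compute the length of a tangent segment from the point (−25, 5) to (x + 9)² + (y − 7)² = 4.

16

With centre O = (−9, 7), |OP|² = 260 and r² = 4.
The tangent meets the radius at right angles, so tangent² = |PO|² − r² = 260 − 4 = 256.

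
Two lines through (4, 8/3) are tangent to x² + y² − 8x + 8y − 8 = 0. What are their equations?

x + 3y = 12 and x − 3y = −4

Write the tangent as mx − y + (8/3 − m·(4)) = 0 and set its distance from the centre to 2√10:
(0m − (−20/3))² = 40(m² + 1)
9m² − 1 = 0, so m = −1/3 or m = 1/3.
Through (4, 8/3) these give x + 3y = 12 and x − 3y = −4.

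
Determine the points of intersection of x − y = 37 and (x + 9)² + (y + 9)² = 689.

(8, −29) and (11, −26)

From the line, y = x − 37. Substituting:
2x² − 38x + 176 = 0  ⟹  x² − 19x + 88 = 0
x = 11 or x = 8, giving (11, −26) and (8, −29).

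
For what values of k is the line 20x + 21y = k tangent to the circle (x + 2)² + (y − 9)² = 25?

k = 4 or k = 294

For a tangent, require d(centre, line) = r = 5.
|20·(−2) + 21·9 − k| / √841 = 5
|k − (149)| = 5·29, so k = 294 or k = 4.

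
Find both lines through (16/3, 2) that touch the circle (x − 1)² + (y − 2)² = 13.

A line y − (2) = m(x − (16/3)) is tangent when its distance from (1, 2) is √13:
[m·(−13/3) − (0)]² = 13(m² + 1)
4m² − 9 = 0, so m = 3/2 or m = −3/2.
Through (16/3, 2) these give 3x − 2y = 12 and 3x + 2y = 20.

3x − 2y = 12 and 3x + 2y = 20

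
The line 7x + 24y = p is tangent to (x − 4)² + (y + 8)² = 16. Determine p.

p = −264 or p = −64

For a tangent, require d(centre, line) = r = 4.
|7·4 + 24·(−8) − p| / √625 = 4
|p − (−164)| = 4·25, so p = −64 or p = −264.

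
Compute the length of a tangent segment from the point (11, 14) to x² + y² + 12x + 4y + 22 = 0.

The centre is (−6, −2) and r = 3√2. The square of the distance from P to the centre is 289 + 256 = 545.
Power of the point: PT² = |PO|² − r² = 527, so PT = √527.

√527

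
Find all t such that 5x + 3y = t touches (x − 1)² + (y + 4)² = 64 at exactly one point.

t = −7 ± 8√34

The line touches the circle iff its distance from (1, −4) is 8:
|5·1 + 3·(−4) − t| / √34 = 8
|t − (−7)| = 8√34.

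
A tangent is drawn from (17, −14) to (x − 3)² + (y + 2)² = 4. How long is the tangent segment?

Centre (3, −2), r² = 4. |PO|² = (14)² + (−12)² = 340.
Power of the point: PT² = |PO|² − r² = 336, so PT = 4√21.

4√21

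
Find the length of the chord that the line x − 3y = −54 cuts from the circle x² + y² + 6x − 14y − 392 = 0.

Substitute y = (54 + x)/3:
10x² + 120x − 2880 = 0  ⟹  x² + 12x − 288 = 0
x = 12 or x = −24, giving (12, 22) and (−24, 10).
Chord length = distance between (12, 22) and (−24, 10) = √1440 = 12√10.

12√10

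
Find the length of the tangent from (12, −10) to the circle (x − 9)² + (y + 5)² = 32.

√2

Centre (9, −5), r² = 32. |PO|² = (3)² + (−5)² = 34.
The tangent meets the radius at right angles, so tangent² = |PO|² − r² = 34 − 32 = 2.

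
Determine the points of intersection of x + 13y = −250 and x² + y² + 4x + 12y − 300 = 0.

(−16, −18) and (10, −20)

Substitute y = (−250 − x)/13:
170x² + 1020x − 27200 = 0  ⟹  x² + 6x − 160 = 0
x = 10 or x = −16, giving (10, −20) and (−16, −18).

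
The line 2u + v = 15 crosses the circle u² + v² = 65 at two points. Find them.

(4, 7) and (8, −1)

Express v = −2u + 15 and substitute into the circle:
5u² − 60u + 160 = 0  ⟹  u² − 12u + 32 = 0
u = 8 or u = 4, giving (8, −1) and (4, 7).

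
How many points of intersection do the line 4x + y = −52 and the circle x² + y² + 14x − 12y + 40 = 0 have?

Substituting the line into the circle gives 17x² + 478x + 3368 = 0.
Discriminant = (478)² − 4·17·(3368) = −540 < 0.
No real roots: the line does not meet the circle.

0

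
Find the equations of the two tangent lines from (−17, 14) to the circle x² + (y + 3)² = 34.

Let a tangent through (−17, 14) have slope m. Its distance from (0, −3) must equal √34:
(17m − (−17))² = 34(m² + 1)
15m² + 34m + 15 = 0, so m = −3/5 or m = −5/3.
With m = −3/5: 3x + 5y = 19. With m = −5/3: 5x + 3y = −43.

3x + 5y = 19 and 5x + 3y = −43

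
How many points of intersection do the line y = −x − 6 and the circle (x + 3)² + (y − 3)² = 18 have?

Substituting the line into the circle gives 2x² + 24x + 72 = 0.
Δ = 576 − 576 = 0.
A repeated root: the line is tangent.

1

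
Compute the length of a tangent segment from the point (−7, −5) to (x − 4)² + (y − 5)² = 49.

Centre (4, 5), r² = 49. |PO|² = (−11)² + (−10)² = 221.
By the tangent–radius right angle, tangent length = √(|PO|² − r²) = √172 = 2√43.

2√43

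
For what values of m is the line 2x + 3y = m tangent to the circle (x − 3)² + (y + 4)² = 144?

For a tangent, require d(centre, line) = r = 12.
|2·3 + 3·(−4) − m| / √13 = 12
|m − (−6)| = 12√13.

m = −6 ± 12√13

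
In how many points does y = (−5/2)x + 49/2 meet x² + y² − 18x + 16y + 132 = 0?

Substituting the line into the circle gives 29x² − 722x + 4497 = 0.
Δ = 521284 − 521652 = −368.
No real roots: the line does not meet the circle.

0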